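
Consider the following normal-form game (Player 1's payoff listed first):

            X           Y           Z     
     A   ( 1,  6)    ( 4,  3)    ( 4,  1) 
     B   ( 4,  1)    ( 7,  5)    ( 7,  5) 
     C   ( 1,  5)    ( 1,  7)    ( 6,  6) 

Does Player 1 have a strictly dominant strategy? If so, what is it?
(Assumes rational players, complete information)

Yes, Player 1's strictly dominant strategy is B

Work:
A strategy strictly dominates another if it gives a strictly higher payoff against every opponent action. Compare each pair of P1's strategies column-by-column:
  A vs B: [1 vs 4, 4 vs 7, 4 vs 7] → A does not strictly dominate B (column X: 1 ≤ 4)
  A vs C: [1 vs 1, 4 vs 1, 4 vs 6] → A does not strictly dominate C (column X: 1 ≤ 1)
  B vs A: [4 vs 1, 7 vs 4, 7 vs 4] → B strictly dominates A
  B vs C: [4 vs 1, 7 vs 1, 7 vs 6] → B strictly dominates C
  C vs A: [1 vs 1, 1 vs 4, 6 vs 4] → C does not strictly dominate A (column X: 1 ≤ 1)
  C vs B: [1 vs 4, 1 vs 7, 6 vs 7] → C does not strictly dominate B (column X: 1 ≤ 4)
B strictly dominates every other strategy → strictly dominant.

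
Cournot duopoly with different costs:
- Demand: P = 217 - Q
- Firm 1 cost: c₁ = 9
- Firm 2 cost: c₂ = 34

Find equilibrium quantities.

q₁* = 77.67, q₂* = 52.67

Work:
Reaction: q₁ = (217 - 9 - q₂)/2
Reaction: q₂ = (217 - 34 - q₁)/2
Solve simultaneously:
q₁* = (217 - 2×9 + 34)/3 = 77.67
q₂* = (217 - 2×34 + 9)/3 = 52.67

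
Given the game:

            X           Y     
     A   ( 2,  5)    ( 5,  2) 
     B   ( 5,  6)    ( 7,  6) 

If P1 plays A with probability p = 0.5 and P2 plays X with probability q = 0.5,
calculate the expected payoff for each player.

E[P1] = 4.75, E[P2] = 4.75

Work:
E[P1] = p·q·π₁(A,X) + p·(1-q)·π₁(A,Y) + (1-p)·q·π₁(B,X) + (1-p)·(1-q)·π₁(B,Y)
= 0.5·0.5·2 + 0.5·0.5·5 + 0.5·0.5·5 + 0.5·0.5·7
= 4.75

E[P2] = 4.75 (similar calculation)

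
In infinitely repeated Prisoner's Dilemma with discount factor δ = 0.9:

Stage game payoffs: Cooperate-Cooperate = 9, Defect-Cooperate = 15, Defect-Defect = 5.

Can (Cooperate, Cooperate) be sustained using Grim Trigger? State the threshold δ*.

δ* = 0.6; since δ = 0.9 ≥ 0.6, cooperation can be sustained

Work:
For Grim Trigger:
Cooperate forever: 9/(1-δ)
Defect then punished: 15 + 5·δ/(1-δ)
Need: 9/(1-δ) ≥ 15 + 5·δ/(1-δ)
Solving: δ ≥ (T-R)/(T-P) = (15-9)/(15-5) = 0.6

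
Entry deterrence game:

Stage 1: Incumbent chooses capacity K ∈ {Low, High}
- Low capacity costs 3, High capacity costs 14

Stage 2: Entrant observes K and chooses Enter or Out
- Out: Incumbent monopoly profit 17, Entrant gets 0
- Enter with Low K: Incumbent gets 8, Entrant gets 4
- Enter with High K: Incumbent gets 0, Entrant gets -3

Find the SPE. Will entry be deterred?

SPE: (Low, Enter|Low, Out|High); Entry not deterred. Incumbent net profit = 5, Entrant gets 4

Work:
After Low K: Entrant enters (4 > 0)
After High K: Entrant stays out (-3 < 0)
Incumbent: Low → 8−3=5, High → 17−14=3
Incumbent chooses Low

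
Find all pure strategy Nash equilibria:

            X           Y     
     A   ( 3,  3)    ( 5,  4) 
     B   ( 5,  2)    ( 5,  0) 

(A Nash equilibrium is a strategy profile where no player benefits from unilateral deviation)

Nash equilibrium: (A, Y), (B, X)

Work:
Best responses:
  P1 vs X: payoffs [3, 5] → best response B (payoff 5)
  P1 vs Y: payoffs [5, 5] → best response A/B (payoff 5)
  P2 vs A: payoffs [3, 4] → best response Y (payoff 4)
  P2 vs B: payoffs [2, 0] → best response X (payoff 2)
Mutual best responses: (A,Y), (B,X) → Nash equilibria.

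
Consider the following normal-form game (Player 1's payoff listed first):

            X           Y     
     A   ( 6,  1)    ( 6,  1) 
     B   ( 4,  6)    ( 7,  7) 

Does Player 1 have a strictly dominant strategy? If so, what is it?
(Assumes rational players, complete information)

No strictly dominant strategy exists for Player 1

Work:
A strategy strictly dominates another if it gives a strictly higher payoff against every opponent action. Compare each pair of P1's strategies column-by-column:
  A vs B: [6 vs 4, 6 vs 7] → A does not strictly dominate B (column Y: 6 ≤ 7)
  B vs A: [4 vs 6, 7 vs 6] → B does not strictly dominate A (column X: 4 ≤ 6)
No single strategy strictly dominates all others → no strictly dominant strategy.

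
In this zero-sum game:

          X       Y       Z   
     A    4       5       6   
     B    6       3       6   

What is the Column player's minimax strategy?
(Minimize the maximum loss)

Column should play Y, value = 5

Work:
Column player minimizes Row's maximum payoff:
Column X: max payoff to Row = 6
Column Y: max payoff to Row = 5
Column Z: max payoff to Row = 6
Minimum is 5, achieved by column Y.
Minimax strategy: Y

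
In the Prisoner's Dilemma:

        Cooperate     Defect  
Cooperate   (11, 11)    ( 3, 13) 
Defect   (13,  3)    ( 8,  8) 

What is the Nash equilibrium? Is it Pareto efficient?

(Defect, Defect) is NE; not Pareto efficient

Work:
Defect dominates Cooperate for both players:
If P2 cooperates: Defect (13) > Cooperate (11)
If P2 defects: Defect (8) > Cooperate (3)
NE: (Defect, Defect) with payoff (8, 8)
But (Cooperate, Cooperate) = (11, 11) Pareto dominates (8, 8)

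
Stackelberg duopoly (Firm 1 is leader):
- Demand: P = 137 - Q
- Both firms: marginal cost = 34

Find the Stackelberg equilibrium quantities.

q₁* (leader) = 51.5, q₂* (follower) = 25.75

Work:
Follower's reaction: q₂ = (a - c - q₁)/2
Leader substitutes: π₁ = q₁·(a - q₁ - (a-c-q₁)/2 - c)
FOC: q₁* = (137 - 34)/2 = 51.50
Then: q₂* = (137 - 34 - 51.5)/2 = 25.75
Leader has first-mover advantage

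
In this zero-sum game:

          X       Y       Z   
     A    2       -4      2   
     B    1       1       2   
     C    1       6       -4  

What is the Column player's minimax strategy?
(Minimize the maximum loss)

Column should play X or Z (all achieve the minimum), value = 2

Work:
Column player minimizes Row's maximum payoff:
Column X: max payoff to Row = 2
Column Y: max payoff to Row = 6
Column Z: max payoff to Row = 2
Minimum is 2, achieved by columns X, Z (tied).
Each of X or Z is a minimax strategy.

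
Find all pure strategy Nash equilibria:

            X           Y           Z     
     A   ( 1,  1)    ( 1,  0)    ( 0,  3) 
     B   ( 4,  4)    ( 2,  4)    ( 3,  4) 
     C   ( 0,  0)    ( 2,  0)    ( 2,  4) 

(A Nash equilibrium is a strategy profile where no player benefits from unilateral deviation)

Nash equilibrium: (B, X), (B, Y), (B, Z)

Work:
Best responses:
  P1 vs X: payoffs [1, 4, 0] → best response B (payoff 4)
  P1 vs Y: payoffs [1, 2, 2] → best response B/C (payoff 2)
  P1 vs Z: payoffs [0, 3, 2] → best response B (payoff 3)
  P2 vs A: payoffs [1, 0, 3] → best response Z (payoff 3)
  P2 vs B: payoffs [4, 4, 4] → best response X/Y/Z (payoff 4)
  P2 vs C: payoffs [0, 0, 4] → best response Z (payoff 4)
Mutual best responses: (B,X), (B,Y), (B,Z) → Nash equilibria.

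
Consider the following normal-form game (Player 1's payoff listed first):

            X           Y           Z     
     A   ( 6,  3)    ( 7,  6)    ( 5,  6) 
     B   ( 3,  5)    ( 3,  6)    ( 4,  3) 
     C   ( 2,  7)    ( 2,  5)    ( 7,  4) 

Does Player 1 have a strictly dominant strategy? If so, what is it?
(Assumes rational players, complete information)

No strictly dominant strategy exists for Player 1

Work:
A strategy strictly dominates another if it gives a strictly higher payoff against every opponent action. Compare each pair of P1's strategies column-by-column:
  A vs B: [6 vs 3, 7 vs 3, 5 vs 4] → A strictly dominates B
  A vs C: [6 vs 2, 7 vs 2, 5 vs 7] → A does not strictly dominate C (column Z: 5 ≤ 7)
  B vs A: [3 vs 6, 3 vs 7, 4 vs 5] → B does not strictly dominate A (column X: 3 ≤ 6)
  B vs C: [3 vs 2, 3 vs 2, 4 vs 7] → B does not strictly dominate C (column Z: 4 ≤ 7)
  C vs A: [2 vs 6, 2 vs 7, 7 vs 5] → C does not strictly dominate A (column X: 2 ≤ 6)
  C vs B: [2 vs 3, 2 vs 3, 7 vs 4] → C does not strictly dominate B (column X: 2 ≤ 3)
No single strategy strictly dominates all others → no strictly dominant strategy.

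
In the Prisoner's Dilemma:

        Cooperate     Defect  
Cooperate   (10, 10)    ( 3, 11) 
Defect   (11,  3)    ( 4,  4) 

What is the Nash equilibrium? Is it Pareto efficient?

(Defect, Defect) is NE; not Pareto efficient

Work:
Defect dominates Cooperate for both players:
If P2 cooperates: Defect (11) > Cooperate (10)
If P2 defects: Defect (4) > Cooperate (3)
NE: (Defect, Defect) with payoff (4, 4)
But (Cooperate, Cooperate) = (10, 10) Pareto dominates (4, 4)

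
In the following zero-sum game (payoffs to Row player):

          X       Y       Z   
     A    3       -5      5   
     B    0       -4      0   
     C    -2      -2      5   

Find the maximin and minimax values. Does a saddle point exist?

Maximin = -2, Minimax = -2, Saddle: True

Work:
Row minimums: [-5, -4, -2] → maximin = -2
Column maximums: [3, -2, 5] → minimax = -2
Saddle point exists! Game value = -2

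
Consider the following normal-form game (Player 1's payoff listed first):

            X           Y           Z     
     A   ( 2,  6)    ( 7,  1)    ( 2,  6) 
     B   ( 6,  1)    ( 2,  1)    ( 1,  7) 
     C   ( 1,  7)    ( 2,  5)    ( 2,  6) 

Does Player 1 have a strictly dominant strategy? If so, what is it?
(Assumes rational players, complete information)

No strictly dominant strategy exists for Player 1

Work:
A strategy strictly dominates another if it gives a strictly higher payoff against every opponent action. Compare each pair of P1's strategies column-by-column:
  A vs B: [2 vs 6, 7 vs 2, 2 vs 1] → A does not strictly dominate B (column X: 2 ≤ 6)
  A vs C: [2 vs 1, 7 vs 2, 2 vs 2] → A does not strictly dominate C (column Z: 2 ≤ 2)
  B vs A: [6 vs 2, 2 vs 7, 1 vs 2] → B does not strictly dominate A (column Y: 2 ≤ 7)
  B vs C: [6 vs 1, 2 vs 2, 1 vs 2] → B does not strictly dominate C (column Y: 2 ≤ 2)
  C vs A: [1 vs 2, 2 vs 7, 2 vs 2] → C does not strictly dominate A (column X: 1 ≤ 2)
  C vs B: [1 vs 6, 2 vs 2, 2 vs 1] → C does not strictly dominate B (column X: 1 ≤ 6)
No single strategy strictly dominates all others → no strictly dominant strategy.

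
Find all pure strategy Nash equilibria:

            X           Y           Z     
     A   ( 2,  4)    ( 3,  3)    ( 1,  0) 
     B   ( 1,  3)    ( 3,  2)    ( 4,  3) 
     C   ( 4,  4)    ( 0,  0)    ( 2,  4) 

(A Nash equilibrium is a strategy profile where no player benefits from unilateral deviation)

Nash equilibrium: (B, Z), (C, X)

Work:
Best responses:
  P1 vs X: payoffs [2, 1, 4] → best response C (payoff 4)
  P1 vs Y: payoffs [3, 3, 0] → best response A/B (payoff 3)
  P1 vs Z: payoffs [1, 4, 2] → best response B (payoff 4)
  P2 vs A: payoffs [4, 3, 0] → best response X (payoff 4)
  P2 vs B: payoffs [3, 2, 3] → best response X/Z (payoff 3)
  P2 vs C: payoffs [4, 0, 4] → best response X/Z (payoff 4)
Mutual best responses: (B,Z), (C,X) → Nash equilibria.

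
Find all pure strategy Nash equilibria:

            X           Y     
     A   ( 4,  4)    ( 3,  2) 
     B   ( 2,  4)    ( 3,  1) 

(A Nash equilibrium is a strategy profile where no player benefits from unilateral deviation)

Nash equilibrium: (A, X)

Work:
Best responses:
  P1 vs X: payoffs [4, 2] → best response A (payoff 4)
  P1 vs Y: payoffs [3, 3] → best response A/B (payoff 3)
  P2 vs A: payoffs [4, 2] → best response X (payoff 4)
  P2 vs B: payoffs [4, 1] → best response X (payoff 4)
Mutual best responses: (A,X) → Nash equilibria.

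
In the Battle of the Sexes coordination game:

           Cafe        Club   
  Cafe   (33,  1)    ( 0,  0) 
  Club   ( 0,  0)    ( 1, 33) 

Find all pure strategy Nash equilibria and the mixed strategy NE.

Pure NE: (Cafe, Cafe) and (Club, Club); Mixed NE: p = 0.9706, q = 0.0294

Work:
Check pure NE:
(Cafe, Cafe): (33, 1) - no unilateral deviation beneficial
(Club, Club): (1, 33) - no unilateral deviation beneficial
Mixed NE: P1 plays Cafe with p = 0.9706, P2 plays Cafe with q = 0.0294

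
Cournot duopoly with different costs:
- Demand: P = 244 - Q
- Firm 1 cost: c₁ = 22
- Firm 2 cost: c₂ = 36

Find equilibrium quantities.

q₁* = 78.67, q₂* = 64.67

Work:
Reaction: q₁ = (244 - 22 - q₂)/2
Reaction: q₂ = (244 - 36 - q₁)/2
Solve simultaneously:
q₁* = (244 - 2×22 + 36)/3 = 78.67
q₂* = (244 - 2×36 + 22)/3 = 64.67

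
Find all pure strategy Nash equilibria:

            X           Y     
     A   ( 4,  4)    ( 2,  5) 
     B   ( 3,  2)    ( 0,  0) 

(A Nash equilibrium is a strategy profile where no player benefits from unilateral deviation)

Nash equilibrium: (A, Y)

Work:
Best responses:
  P1 vs X: payoffs [4, 3] → best response A (payoff 4)
  P1 vs Y: payoffs [2, 0] → best response A (payoff 2)
  P2 vs A: payoffs [4, 5] → best response Y (payoff 5)
  P2 vs B: payoffs [2, 0] → best response X (payoff 2)
Mutual best responses: (A,Y) → Nash equilibria.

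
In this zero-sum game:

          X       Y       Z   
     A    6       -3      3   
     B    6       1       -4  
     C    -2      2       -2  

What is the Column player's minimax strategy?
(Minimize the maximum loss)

Column should play Y, value = 2

Work:
Column player minimizes Row's maximum payoff:
Column X: max payoff to Row = 6
Column Y: max payoff to Row = 2
Column Z: max payoff to Row = 3
Minimum is 2, achieved by column Y.
Minimax strategy: Y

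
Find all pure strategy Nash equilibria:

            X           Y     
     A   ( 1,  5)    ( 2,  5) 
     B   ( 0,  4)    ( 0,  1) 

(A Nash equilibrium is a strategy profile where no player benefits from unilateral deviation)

Nash equilibrium: (A, X), (A, Y)

Work:
Best responses:
  P1 vs X: payoffs [1, 0] → best response A (payoff 1)
  P1 vs Y: payoffs [2, 0] → best response A (payoff 2)
  P2 vs A: payoffs [5, 5] → best response X/Y (payoff 5)
  P2 vs B: payoffs [4, 1] → best response X (payoff 4)
Mutual best responses: (A,X), (A,Y) → Nash equilibria.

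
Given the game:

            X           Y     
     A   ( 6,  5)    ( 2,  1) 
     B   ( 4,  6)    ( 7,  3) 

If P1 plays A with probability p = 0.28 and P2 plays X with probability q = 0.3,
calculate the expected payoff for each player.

E[P1] = 5.288, E[P2] = 3.424

Work:
E[P1] = p·q·π₁(A,X) + p·(1-q)·π₁(A,Y) + (1-p)·q·π₁(B,X) + (1-p)·(1-q)·π₁(B,Y)
= 0.28·0.3·6 + 0.28·0.7·2 + 0.72·0.3·4 + 0.72·0.7·7
= 5.288

E[P2] = 3.424 (similar calculation)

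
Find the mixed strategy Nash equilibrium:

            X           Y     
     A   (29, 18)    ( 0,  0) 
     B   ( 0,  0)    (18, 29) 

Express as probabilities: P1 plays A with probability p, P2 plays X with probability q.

p = 0.617, q = 0.383

Work:
Find probabilities that make opponent indifferent:
P2 chooses q to make P1 indifferent between A and B
P1 chooses p to make P2 indifferent between X and Y
Mixed NE: P1 plays (A: 0.617, B: 0.383), P2 plays (X: 0.383, Y: 0.617)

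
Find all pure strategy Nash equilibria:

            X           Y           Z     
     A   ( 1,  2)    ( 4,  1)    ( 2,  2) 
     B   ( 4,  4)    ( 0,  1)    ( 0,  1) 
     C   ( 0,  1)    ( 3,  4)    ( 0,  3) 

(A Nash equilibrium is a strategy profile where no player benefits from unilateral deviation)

Nash equilibrium: (A, Z), (B, X)

Work:
Best responses:
  P1 vs X: payoffs [1, 4, 0] → best response B (payoff 4)
  P1 vs Y: payoffs [4, 0, 3] → best response A (payoff 4)
  P1 vs Z: payoffs [2, 0, 0] → best response A (payoff 2)
  P2 vs A: payoffs [2, 1, 2] → best response X/Z (payoff 2)
  P2 vs B: payoffs [4, 1, 1] → best response X (payoff 4)
  P2 vs C: payoffs [1, 4, 3] → best response Y (payoff 4)
Mutual best responses: (A,Z), (B,X) → Nash equilibria.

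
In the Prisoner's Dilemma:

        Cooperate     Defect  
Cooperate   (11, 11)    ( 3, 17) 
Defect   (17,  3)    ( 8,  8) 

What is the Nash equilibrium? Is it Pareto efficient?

(Defect, Defect) is NE; not Pareto efficient

Work:
Defect dominates Cooperate for both players:
If P2 cooperates: Defect (17) > Cooperate (11)
If P2 defects: Defect (8) > Cooperate (3)
NE: (Defect, Defect) with payoff (8, 8)
But (Cooperate, Cooperate) = (11, 11) Pareto dominates (8, 8)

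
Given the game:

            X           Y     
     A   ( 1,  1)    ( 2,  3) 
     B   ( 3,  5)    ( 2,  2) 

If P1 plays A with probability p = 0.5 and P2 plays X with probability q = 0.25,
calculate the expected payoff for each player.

E[P1] = 2.0, E[P2] = 2.625

Work:
E[P1] = p·q·π₁(A,X) + p·(1-q)·π₁(A,Y) + (1-p)·q·π₁(B,X) + (1-p)·(1-q)·π₁(B,Y)
= 0.5·0.25·1 + 0.5·0.75·2 + 0.5·0.25·3 + 0.5·0.75·2
= 2.0

E[P2] = 2.625 (similar calculation)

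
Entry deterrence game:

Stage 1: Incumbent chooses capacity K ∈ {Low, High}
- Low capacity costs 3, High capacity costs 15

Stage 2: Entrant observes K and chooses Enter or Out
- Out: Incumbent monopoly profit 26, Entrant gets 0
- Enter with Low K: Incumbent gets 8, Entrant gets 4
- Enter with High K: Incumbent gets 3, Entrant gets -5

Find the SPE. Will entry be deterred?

SPE: (High, Enter|Low, Out|High); Entry deterred. Incumbent net profit = 11

Work:
After Low K: Entrant enters (4 > 0)
After High K: Entrant stays out (-5 < 0)
Incumbent: Low → 8−3=5, High → 26−15=11
Incumbent chooses High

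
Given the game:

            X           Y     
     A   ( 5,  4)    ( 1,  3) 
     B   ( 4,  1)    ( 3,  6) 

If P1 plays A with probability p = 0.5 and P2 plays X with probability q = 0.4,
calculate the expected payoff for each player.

E[P1] = 3.0, E[P2] = 3.7

Work:
E[P1] = p·q·π₁(A,X) + p·(1-q)·π₁(A,Y) + (1-p)·q·π₁(B,X) + (1-p)·(1-q)·π₁(B,Y)
= 0.5·0.4·5 + 0.5·0.6·1 + 0.5·0.4·4 + 0.5·0.6·3
= 3.0

E[P2] = 3.7 (similar calculation)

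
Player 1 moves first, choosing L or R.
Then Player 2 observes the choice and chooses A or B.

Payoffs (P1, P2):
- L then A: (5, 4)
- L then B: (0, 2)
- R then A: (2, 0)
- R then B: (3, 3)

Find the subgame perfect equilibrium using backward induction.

P1 plays L, P2 plays A after L and B after R; Payoff (5, 4)

Work:
Backward induction:
After L: P2 chooses A → P1 gets 5
After R: P2 chooses B → P1 gets 3
P1 chooses L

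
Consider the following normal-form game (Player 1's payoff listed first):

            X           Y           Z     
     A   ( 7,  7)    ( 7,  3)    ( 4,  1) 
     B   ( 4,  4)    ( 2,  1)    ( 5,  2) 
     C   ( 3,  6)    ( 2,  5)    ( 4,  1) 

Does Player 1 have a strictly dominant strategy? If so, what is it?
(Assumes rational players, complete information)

No strictly dominant strategy exists for Player 1

Work:
A strategy strictly dominates another if it gives a strictly higher payoff against every opponent action. Compare each pair of P1's strategies column-by-column:
  A vs B: [7 vs 4, 7 vs 2, 4 vs 5] → A does not strictly dominate B (column Z: 4 ≤ 5)
  A vs C: [7 vs 3, 7 vs 2, 4 vs 4] → A does not strictly dominate C (column Z: 4 ≤ 4)
  B vs A: [4 vs 7, 2 vs 7, 5 vs 4] → B does not strictly dominate A (column X: 4 ≤ 7)
  B vs C: [4 vs 3, 2 vs 2, 5 vs 4] → B does not strictly dominate C (column Y: 2 ≤ 2)
  C vs A: [3 vs 7, 2 vs 7, 4 vs 4] → C does not strictly dominate A (column X: 3 ≤ 7)
  C vs B: [3 vs 4, 2 vs 2, 4 vs 5] → C does not strictly dominate B (column X: 3 ≤ 4)
No single strategy strictly dominates all others → no strictly dominant strategy.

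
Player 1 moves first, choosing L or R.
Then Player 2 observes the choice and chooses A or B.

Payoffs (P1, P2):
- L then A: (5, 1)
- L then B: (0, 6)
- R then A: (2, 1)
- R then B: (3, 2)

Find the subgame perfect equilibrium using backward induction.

P1 plays R, P2 plays B after L and B after R; Payoff (3, 2)

Work:
Backward induction:
After L: P2 chooses B → P1 gets 0
After R: P2 chooses B → P1 gets 3
P1 chooses R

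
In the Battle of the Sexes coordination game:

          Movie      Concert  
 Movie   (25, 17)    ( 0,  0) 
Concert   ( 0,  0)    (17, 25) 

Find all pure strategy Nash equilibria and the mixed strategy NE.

Pure NE: (Movie, Movie) and (Concert, Concert); Mixed NE: p = 0.5952, q = 0.4048

Work:
Check pure NE:
(Movie, Movie): (25, 17) - no unilateral deviation beneficial
(Concert, Concert): (17, 25) - no unilateral deviation beneficial
Mixed NE: P1 plays Movie with p = 0.5952, P2 plays Movie with q = 0.4048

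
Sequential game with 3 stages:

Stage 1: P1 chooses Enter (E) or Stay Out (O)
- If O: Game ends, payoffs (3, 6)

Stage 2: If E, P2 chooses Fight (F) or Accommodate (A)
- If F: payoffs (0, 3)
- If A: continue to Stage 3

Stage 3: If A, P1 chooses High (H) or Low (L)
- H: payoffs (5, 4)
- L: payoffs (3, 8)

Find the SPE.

SPE: (E, A, H); Outcome (5, 4)

Work:
Stage 3: P1 chooses H (5 vs 3)
Stage 2: P2: F->3, A->4 (anticipating H). Choose A
Stage 1: P1: O->3, E->5 (anticipating A, H). Choose E
SPE path: E -> A -> H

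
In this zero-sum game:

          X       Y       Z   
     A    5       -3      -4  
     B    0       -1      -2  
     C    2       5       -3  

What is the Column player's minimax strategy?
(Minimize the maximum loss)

Column should play Z, value = -2

Work:
Column player minimizes Row's maximum payoff:
Column X: max payoff to Row = 5
Column Y: max payoff to Row = 5
Column Z: max payoff to Row = -2
Minimum is -2, achieved by column Z.
Minimax strategy: Z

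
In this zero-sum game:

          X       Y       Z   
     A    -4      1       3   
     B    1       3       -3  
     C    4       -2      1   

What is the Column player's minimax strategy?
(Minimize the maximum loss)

Column should play Y or Z (all achieve the minimum), value = 3

Work:
Column player minimizes Row's maximum payoff:
Column X: max payoff to Row = 4
Column Y: max payoff to Row = 3
Column Z: max payoff to Row = 3
Minimum is 3, achieved by columns Y, Z (tied).
Each of Y or Z is a minimax strategy.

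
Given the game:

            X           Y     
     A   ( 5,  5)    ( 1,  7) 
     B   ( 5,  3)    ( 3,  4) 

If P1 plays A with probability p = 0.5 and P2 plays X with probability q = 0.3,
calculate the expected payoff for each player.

E[P1] = 2.9, E[P2] = 5.05

Work:
E[P1] = p·q·π₁(A,X) + p·(1-q)·π₁(A,Y) + (1-p)·q·π₁(B,X) + (1-p)·(1-q)·π₁(B,Y)
= 0.5·0.3·5 + 0.5·0.7·1 + 0.5·0.3·5 + 0.5·0.7·3
= 2.9

E[P2] = 5.05 (similar calculation)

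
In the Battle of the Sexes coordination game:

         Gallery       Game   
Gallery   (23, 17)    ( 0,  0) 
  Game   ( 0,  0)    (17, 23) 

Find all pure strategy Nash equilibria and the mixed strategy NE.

Pure NE: (Gallery, Gallery) and (Game, Game); Mixed NE: p = 0.575, q = 0.425

Work:
Check pure NE:
(Gallery, Gallery): (23, 17) - no unilateral deviation beneficial
(Game, Game): (17, 23) - no unilateral deviation beneficial
Mixed NE: P1 plays Gallery with p = 0.575, P2 plays Gallery with q = 0.425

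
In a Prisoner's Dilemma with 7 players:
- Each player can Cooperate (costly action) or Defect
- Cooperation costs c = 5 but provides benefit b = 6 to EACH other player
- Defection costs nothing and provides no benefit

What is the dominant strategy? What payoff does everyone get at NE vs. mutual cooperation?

Dominant: Defect; NE payoff = 0; Coop payoff = 31

Work:
Defect dominates (saves cost c = 5, benefit to others is external)
NE: All defect → everyone gets 0
If all cooperate: each receives (6)×6 - 5 = 31
Social dilemma: 31 > 0 but NE gives 0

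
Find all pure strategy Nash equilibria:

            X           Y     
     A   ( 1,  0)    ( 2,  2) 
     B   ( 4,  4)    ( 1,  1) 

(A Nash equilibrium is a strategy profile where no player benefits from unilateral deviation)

Nash equilibrium: (A, Y), (B, X)

Work:
Best responses:
  P1 vs X: payoffs [1, 4] → best response B (payoff 4)
  P1 vs Y: payoffs [2, 1] → best response A (payoff 2)
  P2 vs A: payoffs [0, 2] → best response Y (payoff 2)
  P2 vs B: payoffs [4, 1] → best response X (payoff 4)
Mutual best responses: (A,Y), (B,X) → Nash equilibria.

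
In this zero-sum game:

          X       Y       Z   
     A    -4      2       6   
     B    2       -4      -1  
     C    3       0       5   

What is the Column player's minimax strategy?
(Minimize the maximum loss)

Column should play Y, value = 2

Work:
Column player minimizes Row's maximum payoff:
Column X: max payoff to Row = 3
Column Y: max payoff to Row = 2
Column Z: max payoff to Row = 6
Minimum is 2, achieved by column Y.
Minimax strategy: Y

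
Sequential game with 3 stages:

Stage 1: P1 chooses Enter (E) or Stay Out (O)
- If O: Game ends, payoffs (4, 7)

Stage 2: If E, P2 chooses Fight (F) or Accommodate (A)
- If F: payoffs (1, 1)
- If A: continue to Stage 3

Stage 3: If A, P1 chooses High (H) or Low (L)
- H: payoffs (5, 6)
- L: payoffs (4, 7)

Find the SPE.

SPE: (E, A, H); Outcome (5, 6)

Work:
Stage 3: P1 chooses H (5 vs 4)
Stage 2: P2: F->1, A->6 (anticipating H). Choose A
Stage 1: P1: O->4, E->5 (anticipating A, H). Choose E
SPE path: E -> A -> H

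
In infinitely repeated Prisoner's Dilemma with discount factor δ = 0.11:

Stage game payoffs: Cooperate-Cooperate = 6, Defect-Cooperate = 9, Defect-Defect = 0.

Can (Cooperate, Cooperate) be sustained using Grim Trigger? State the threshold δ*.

δ* = 0.3333; since δ = 0.11 < 0.3333, cooperation cannot be sustained

Work:
For Grim Trigger:
Cooperate forever: 6/(1-δ)
Defect then punished: 9 + 0·δ/(1-δ)
Need: 6/(1-δ) ≥ 9 + 0·δ/(1-δ)
Solving: δ ≥ (T-R)/(T-P) = (9-6)/(9-0) = 0.3333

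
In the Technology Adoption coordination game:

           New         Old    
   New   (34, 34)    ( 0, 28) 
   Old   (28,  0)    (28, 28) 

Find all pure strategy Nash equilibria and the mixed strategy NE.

Pure NE: (New, New) and (Old, Old); Mixed NE: p = 0.8235, q = 0.8235

Work:
Check pure NE:
(New, New): (34, 34) - no unilateral deviation beneficial
(Old, Old): (28, 28) - no unilateral deviation beneficial
Mixed NE: P1 plays New with p = 0.8235, P2 plays New with q = 0.8235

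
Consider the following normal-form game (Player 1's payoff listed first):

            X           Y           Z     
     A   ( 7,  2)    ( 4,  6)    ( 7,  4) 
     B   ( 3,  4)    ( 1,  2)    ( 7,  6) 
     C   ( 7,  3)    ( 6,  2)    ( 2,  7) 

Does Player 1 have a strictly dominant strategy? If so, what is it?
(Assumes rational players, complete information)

No strictly dominant strategy exists for Player 1

Work:
A strategy strictly dominates another if it gives a strictly higher payoff against every opponent action. Compare each pair of P1's strategies column-by-column:
  A vs B: [7 vs 3, 4 vs 1, 7 vs 7] → A does not strictly dominate B (column Z: 7 ≤ 7)
  A vs C: [7 vs 7, 4 vs 6, 7 vs 2] → A does not strictly dominate C (column X: 7 ≤ 7)
  B vs A: [3 vs 7, 1 vs 4, 7 vs 7] → B does not strictly dominate A (column X: 3 ≤ 7)
  B vs C: [3 vs 7, 1 vs 6, 7 vs 2] → B does not strictly dominate C (column X: 3 ≤ 7)
  C vs A: [7 vs 7, 6 vs 4, 2 vs 7] → C does not strictly dominate A (column X: 7 ≤ 7)
  C vs B: [7 vs 3, 6 vs 1, 2 vs 7] → C does not strictly dominate B (column Z: 2 ≤ 7)
No single strategy strictly dominates all others → no strictly dominant strategy.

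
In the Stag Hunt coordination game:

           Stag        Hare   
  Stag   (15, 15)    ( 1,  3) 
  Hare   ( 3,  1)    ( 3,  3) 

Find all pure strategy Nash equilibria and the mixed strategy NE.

Pure NE: (Stag, Stag) and (Hare, Hare); Mixed NE: p = 0.1429, q = 0.1429

Work:
Check pure NE:
(Stag, Stag): (15, 15) - no unilateral deviation beneficial
(Hare, Hare): (3, 3) - no unilateral deviation beneficial
Mixed NE: P1 plays Stag with p = 0.1429, P2 plays Stag with q = 0.1429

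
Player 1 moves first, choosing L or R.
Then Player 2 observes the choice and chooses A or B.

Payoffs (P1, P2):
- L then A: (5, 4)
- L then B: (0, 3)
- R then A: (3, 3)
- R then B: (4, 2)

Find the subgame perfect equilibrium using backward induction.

P1 plays L, P2 plays A after L and A after R; Payoff (5, 4)

Work:
Backward induction:
After L: P2 chooses A → P1 gets 5
After R: P2 chooses A → P1 gets 3
P1 chooses L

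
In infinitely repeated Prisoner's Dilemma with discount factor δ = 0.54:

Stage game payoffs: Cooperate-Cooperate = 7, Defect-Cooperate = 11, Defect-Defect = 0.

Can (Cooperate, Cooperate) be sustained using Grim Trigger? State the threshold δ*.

δ* = 0.3636; since δ = 0.54 ≥ 0.3636, cooperation can be sustained

Work:
For Grim Trigger:
Cooperate forever: 7/(1-δ)
Defect then punished: 11 + 0·δ/(1-δ)
Need: 7/(1-δ) ≥ 11 + 0·δ/(1-δ)
Solving: δ ≥ (T-R)/(T-P) = (11-7)/(11-0) = 0.3636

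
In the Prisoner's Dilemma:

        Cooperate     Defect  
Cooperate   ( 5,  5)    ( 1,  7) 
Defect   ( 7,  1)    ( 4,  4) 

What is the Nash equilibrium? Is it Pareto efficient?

(Defect, Defect) is NE; not Pareto efficient

Work:
Defect dominates Cooperate for both players:
If P2 cooperates: Defect (7) > Cooperate (5)
If P2 defects: Defect (4) > Cooperate (1)
NE: (Defect, Defect) with payoff (4, 4)
But (Cooperate, Cooperate) = (5, 5) Pareto dominates (4, 4)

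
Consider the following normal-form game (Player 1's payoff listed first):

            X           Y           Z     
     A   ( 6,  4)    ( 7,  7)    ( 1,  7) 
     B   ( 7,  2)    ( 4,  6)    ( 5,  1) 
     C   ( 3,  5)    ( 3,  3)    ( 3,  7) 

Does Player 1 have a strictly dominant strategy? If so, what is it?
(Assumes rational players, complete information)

No strictly dominant strategy exists for Player 1

Work:
A strategy strictly dominates another if it gives a strictly higher payoff against every opponent action. Compare each pair of P1's strategies column-by-column:
  A vs B: [6 vs 7, 7 vs 4, 1 vs 5] → A does not strictly dominate B (column X: 6 ≤ 7)
  A vs C: [6 vs 3, 7 vs 3, 1 vs 3] → A does not strictly dominate C (column Z: 1 ≤ 3)
  B vs A: [7 vs 6, 4 vs 7, 5 vs 1] → B does not strictly dominate A (column Y: 4 ≤ 7)
  B vs C: [7 vs 3, 4 vs 3, 5 vs 3] → B strictly dominates C
  C vs A: [3 vs 6, 3 vs 7, 3 vs 1] → C does not strictly dominate A (column X: 3 ≤ 6)
  C vs B: [3 vs 7, 3 vs 4, 3 vs 5] → C does not strictly dominate B (column X: 3 ≤ 7)
No single strategy strictly dominates all others → no strictly dominant strategy.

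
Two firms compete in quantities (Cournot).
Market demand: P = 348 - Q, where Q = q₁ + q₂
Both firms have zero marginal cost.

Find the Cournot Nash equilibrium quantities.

q₁* = q₂* = 116.0; P* = 116.0

Work:
Profit: π_i = P·q_i = (a - q_i - q_j)·q_i
FOC: ∂π_i/∂q_i = a - 2q_i - q_j = 0
Reaction function: q_i = (348 - q_j)/2
Symmetry: q* = 348/3 = 116.0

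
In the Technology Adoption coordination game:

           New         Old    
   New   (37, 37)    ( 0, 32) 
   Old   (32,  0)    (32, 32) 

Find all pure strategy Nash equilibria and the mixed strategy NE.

Pure NE: (New, New) and (Old, Old); Mixed NE: p = 0.8649, q = 0.8649

Work:
Check pure NE:
(New, New): (37, 37) - no unilateral deviation beneficial
(Old, Old): (32, 32) - no unilateral deviation beneficial
Mixed NE: P1 plays New with p = 0.8649, P2 plays New with q = 0.8649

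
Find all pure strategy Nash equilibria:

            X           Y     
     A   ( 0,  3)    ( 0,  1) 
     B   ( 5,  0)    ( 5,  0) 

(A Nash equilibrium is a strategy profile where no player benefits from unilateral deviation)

Nash equilibrium: (B, X), (B, Y)

Work:
Best responses:
  P1 vs X: payoffs [0, 5] → best response B (payoff 5)
  P1 vs Y: payoffs [0, 5] → best response B (payoff 5)
  P2 vs A: payoffs [3, 1] → best response X (payoff 3)
  P2 vs B: payoffs [0, 0] → best response X/Y (payoff 0)
Mutual best responses: (B,X), (B,Y) → Nash equilibria.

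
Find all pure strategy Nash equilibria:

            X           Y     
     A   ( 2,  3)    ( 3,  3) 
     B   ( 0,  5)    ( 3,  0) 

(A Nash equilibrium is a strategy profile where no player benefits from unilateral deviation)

Nash equilibrium: (A, X), (A, Y)

Work:
Best responses:
  P1 vs X: payoffs [2, 0] → best response A (payoff 2)
  P1 vs Y: payoffs [3, 3] → best response A/B (payoff 3)
  P2 vs A: payoffs [3, 3] → best response X/Y (payoff 3)
  P2 vs B: payoffs [5, 0] → best response X (payoff 5)
Mutual best responses: (A,X), (A,Y) → Nash equilibria.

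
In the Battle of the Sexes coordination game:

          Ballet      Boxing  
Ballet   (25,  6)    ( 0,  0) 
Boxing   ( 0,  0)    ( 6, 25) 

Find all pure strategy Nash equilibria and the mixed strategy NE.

Pure NE: (Ballet, Ballet) and (Boxing, Boxing); Mixed NE: p = 0.8065, q = 0.1935

Work:
Check pure NE:
(Ballet, Ballet): (25, 6) - no unilateral deviation beneficial
(Boxing, Boxing): (6, 25) - no unilateral deviation beneficial
Mixed NE: P1 plays Ballet with p = 0.8065, P2 plays Ballet with q = 0.1935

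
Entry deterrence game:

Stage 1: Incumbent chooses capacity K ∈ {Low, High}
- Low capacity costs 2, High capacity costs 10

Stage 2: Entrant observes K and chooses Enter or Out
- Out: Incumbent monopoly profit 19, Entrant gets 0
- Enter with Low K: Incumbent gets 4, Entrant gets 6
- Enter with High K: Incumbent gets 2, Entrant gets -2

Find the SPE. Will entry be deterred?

SPE: (High, Enter|Low, Out|High); Entry deterred. Incumbent net profit = 9

Work:
After Low K: Entrant enters (6 > 0)
After High K: Entrant stays out (-2 < 0)
Incumbent: Low → 4−2=2, High → 19−10=9
Incumbent chooses High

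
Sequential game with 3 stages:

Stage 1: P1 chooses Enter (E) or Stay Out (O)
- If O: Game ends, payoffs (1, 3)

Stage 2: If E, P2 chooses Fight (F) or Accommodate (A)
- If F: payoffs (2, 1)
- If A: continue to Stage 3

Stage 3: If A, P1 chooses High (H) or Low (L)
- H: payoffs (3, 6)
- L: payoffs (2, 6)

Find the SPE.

SPE: (E, A, H); Outcome (3, 6)

Work:
Stage 3: P1 chooses H (3 vs 2)
Stage 2: P2: F->1, A->6 (anticipating H). Choose A
Stage 1: P1: O->1, E->3 (anticipating A, H). Choose E
SPE path: E -> A -> H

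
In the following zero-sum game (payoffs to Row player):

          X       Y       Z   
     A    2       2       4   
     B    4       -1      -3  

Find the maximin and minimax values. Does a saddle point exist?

Maximin = 2, Minimax = 2, Saddle: True

Work:
Row minimums: [2, -3] → maximin = 2
Column maximums: [4, 2, 4] → minimax = 2
Saddle point exists! Game value = 2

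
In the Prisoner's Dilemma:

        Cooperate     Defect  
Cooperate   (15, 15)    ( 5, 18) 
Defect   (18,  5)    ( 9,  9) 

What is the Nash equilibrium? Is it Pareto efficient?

(Defect, Defect) is NE; not Pareto efficient

Work:
Defect dominates Cooperate for both players:
If P2 cooperates: Defect (18) > Cooperate (15)
If P2 defects: Defect (9) > Cooperate (5)
NE: (Defect, Defect) with payoff (9, 9)
But (Cooperate, Cooperate) = (15, 15) Pareto dominates (9, 9)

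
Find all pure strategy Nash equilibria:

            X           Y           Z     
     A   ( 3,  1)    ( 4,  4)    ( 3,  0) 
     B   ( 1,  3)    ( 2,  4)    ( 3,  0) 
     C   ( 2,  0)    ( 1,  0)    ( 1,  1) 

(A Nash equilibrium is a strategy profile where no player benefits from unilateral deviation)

Nash equilibrium: (A, Y)

Work:
Best responses:
  P1 vs X: payoffs [3, 1, 2] → best response A (payoff 3)
  P1 vs Y: payoffs [4, 2, 1] → best response A (payoff 4)
  P1 vs Z: payoffs [3, 3, 1] → best response A/B (payoff 3)
  P2 vs A: payoffs [1, 4, 0] → best response Y (payoff 4)
  P2 vs B: payoffs [3, 4, 0] → best response Y (payoff 4)
  P2 vs C: payoffs [0, 0, 1] → best response Z (payoff 1)
Mutual best responses: (A,Y) → Nash equilibria.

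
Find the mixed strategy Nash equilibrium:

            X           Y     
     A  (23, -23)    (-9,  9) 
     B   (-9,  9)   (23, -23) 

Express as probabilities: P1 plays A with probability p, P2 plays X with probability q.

p = 0.5, q = 0.5

Work:
Find probabilities that make opponent indifferent:
P2 chooses q to make P1 indifferent between A and B
P1 chooses p to make P2 indifferent between X and Y
Mixed NE: P1 plays (A: 0.5, B: 0.5), P2 plays (X: 0.5, Y: 0.5)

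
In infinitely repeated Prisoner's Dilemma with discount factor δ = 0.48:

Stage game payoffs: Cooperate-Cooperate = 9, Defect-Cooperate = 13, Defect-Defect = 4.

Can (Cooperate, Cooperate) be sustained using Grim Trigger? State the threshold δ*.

δ* = 0.4444; since δ = 0.48 ≥ 0.4444, cooperation can be sustained

Work:
For Grim Trigger:
Cooperate forever: 9/(1-δ)
Defect then punished: 13 + 4·δ/(1-δ)
Need: 9/(1-δ) ≥ 13 + 4·δ/(1-δ)
Solving: δ ≥ (T-R)/(T-P) = (13-9)/(13-4) = 0.4444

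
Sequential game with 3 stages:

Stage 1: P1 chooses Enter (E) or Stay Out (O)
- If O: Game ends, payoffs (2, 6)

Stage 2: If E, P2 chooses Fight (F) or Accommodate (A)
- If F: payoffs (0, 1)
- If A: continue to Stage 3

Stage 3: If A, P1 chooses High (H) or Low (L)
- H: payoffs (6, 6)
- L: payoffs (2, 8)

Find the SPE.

SPE: (E, A, H); Outcome (6, 6)

Work:
Stage 3: P1 chooses H (6 vs 2)
Stage 2: P2: F->1, A->6 (anticipating H). Choose A
Stage 1: P1: O->2, E->6 (anticipating A, H). Choose E
SPE path: E -> A -> H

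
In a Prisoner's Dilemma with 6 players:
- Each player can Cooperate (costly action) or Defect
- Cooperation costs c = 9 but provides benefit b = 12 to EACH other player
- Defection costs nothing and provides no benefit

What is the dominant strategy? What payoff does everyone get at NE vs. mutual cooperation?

Dominant: Defect; NE payoff = 0; Coop payoff = 51

Work:
Defect dominates (saves cost c = 9, benefit to others is external)
NE: All defect → everyone gets 0
If all cooperate: each receives (5)×12 - 9 = 51
Social dilemma: 51 > 0 but NE gives 0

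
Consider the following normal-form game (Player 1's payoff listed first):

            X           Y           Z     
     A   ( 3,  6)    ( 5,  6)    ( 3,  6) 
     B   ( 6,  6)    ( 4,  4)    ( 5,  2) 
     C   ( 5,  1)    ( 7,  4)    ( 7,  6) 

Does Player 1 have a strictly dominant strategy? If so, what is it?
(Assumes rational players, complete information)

No strictly dominant strategy exists for Player 1

Work:
A strategy strictly dominates another if it gives a strictly higher payoff against every opponent action. Compare each pair of P1's strategies column-by-column:
  A vs B: [3 vs 6, 5 vs 4, 3 vs 5] → A does not strictly dominate B (column X: 3 ≤ 6)
  A vs C: [3 vs 5, 5 vs 7, 3 vs 7] → A does not strictly dominate C (column X: 3 ≤ 5)
  B vs A: [6 vs 3, 4 vs 5, 5 vs 3] → B does not strictly dominate A (column Y: 4 ≤ 5)
  B vs C: [6 vs 5, 4 vs 7, 5 vs 7] → B does not strictly dominate C (column Y: 4 ≤ 7)
  C vs A: [5 vs 3, 7 vs 5, 7 vs 3] → C strictly dominates A
  C vs B: [5 vs 6, 7 vs 4, 7 vs 5] → C does not strictly dominate B (column X: 5 ≤ 6)
No single strategy strictly dominates all others → no strictly dominant strategy.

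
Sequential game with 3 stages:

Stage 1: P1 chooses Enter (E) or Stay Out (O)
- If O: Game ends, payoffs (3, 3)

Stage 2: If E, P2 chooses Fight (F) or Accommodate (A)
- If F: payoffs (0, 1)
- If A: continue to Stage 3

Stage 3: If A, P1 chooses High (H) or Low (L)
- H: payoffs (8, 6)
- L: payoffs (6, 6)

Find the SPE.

SPE: (E, A, H); Outcome (8, 6)

Work:
Stage 3: P1 chooses H (8 vs 6)
Stage 2: P2: F->1, A->6 (anticipating H). Choose A
Stage 1: P1: O->3, E->8 (anticipating A, H). Choose E
SPE path: E -> A -> H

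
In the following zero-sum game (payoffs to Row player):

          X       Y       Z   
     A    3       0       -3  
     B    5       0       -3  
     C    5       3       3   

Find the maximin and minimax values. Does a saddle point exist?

Maximin = 3, Minimax = 3, Saddle: True

Work:
Row minimums: [-3, -3, 3] → maximin = 3
Column maximums: [5, 3, 3] → minimax = 3
Saddle point exists! Game value = 3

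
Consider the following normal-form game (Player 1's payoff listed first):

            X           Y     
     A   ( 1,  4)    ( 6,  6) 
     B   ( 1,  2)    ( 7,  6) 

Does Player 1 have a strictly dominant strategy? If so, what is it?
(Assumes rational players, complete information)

No strictly dominant strategy exists for Player 1

Work:
A strategy strictly dominates another if it gives a strictly higher payoff against every opponent action. Compare each pair of P1's strategies column-by-column:
  A vs B: [1 vs 1, 6 vs 7] → A does not strictly dominate B (column X: 1 ≤ 1)
  B vs A: [1 vs 1, 7 vs 6] → B does not strictly dominate A (column X: 1 ≤ 1)
No single strategy strictly dominates all others → no strictly dominant strategy.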